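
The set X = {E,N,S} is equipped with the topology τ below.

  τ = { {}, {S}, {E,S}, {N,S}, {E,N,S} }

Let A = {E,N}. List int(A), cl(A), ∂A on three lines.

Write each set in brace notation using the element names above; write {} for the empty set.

U open, U⊆A: {}. int(A) = ⋃ = {}
X∖A={S}, int(X∖A)={S}, hence cl(A)={E,N}
∂A: remove int from cl → {E,N}

int(A) = {}
cl(A)  = {E,N}
∂A     = {E,N}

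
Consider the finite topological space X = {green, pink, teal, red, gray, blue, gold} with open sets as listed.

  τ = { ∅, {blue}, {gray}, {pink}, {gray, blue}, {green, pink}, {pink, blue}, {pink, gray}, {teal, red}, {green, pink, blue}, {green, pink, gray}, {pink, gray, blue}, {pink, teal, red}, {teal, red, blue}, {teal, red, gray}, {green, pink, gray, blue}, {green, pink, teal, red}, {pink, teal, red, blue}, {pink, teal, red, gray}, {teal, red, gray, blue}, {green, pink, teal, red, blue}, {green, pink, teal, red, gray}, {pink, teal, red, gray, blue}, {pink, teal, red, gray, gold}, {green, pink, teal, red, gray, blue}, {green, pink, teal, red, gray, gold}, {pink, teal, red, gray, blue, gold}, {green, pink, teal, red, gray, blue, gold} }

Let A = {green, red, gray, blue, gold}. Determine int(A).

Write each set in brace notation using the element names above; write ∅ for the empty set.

{gray, blue}

interior: largest open inside A is {gray, blue} (from ∅, {gray}, {blue}, {gray, blue})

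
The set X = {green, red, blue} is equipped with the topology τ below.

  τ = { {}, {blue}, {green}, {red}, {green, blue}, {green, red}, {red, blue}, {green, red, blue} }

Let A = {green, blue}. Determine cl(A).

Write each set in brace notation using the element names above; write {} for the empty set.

{green, blue}

closure: X∖int(X∖A) = X∖{red} = {green, blue}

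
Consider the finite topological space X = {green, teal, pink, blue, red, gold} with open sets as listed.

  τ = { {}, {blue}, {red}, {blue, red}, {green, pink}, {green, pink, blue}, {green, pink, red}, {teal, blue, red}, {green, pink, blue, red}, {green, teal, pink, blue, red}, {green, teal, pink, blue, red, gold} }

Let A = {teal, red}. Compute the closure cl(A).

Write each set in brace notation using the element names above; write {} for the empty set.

X∖A={green, pink, blue, gold}, int(X∖A)={green, pink, blue}, hence cl(A)={teal, red, gold}

{teal, red, gold}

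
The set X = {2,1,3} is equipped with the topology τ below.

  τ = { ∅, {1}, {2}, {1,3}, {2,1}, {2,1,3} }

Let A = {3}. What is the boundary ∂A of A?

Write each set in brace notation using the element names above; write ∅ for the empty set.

opens ⊆ A: ∅; union → int = ∅
complement {2,1}; its interior {2,1}; cl(A) = X∖{2,1} = {3}
boundary = {3} ∖ ∅ = {3}

{3}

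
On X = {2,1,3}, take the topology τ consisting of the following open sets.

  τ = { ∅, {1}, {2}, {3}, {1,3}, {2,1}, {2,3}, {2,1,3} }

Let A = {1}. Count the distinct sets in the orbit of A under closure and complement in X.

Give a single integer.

cl via duality: int({2,3}) = {2,3}, so X∖{2,3} = {1}
Write k for closure, c for complement:
  1. A     = {1}
  2. cA    = {2,3}
applying k or c yields no new set

2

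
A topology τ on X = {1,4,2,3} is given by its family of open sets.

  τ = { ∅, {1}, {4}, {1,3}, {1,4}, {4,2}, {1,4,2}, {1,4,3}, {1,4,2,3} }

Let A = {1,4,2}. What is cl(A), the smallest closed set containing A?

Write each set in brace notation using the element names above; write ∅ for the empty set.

{1,4,2,3}

closure: X∖int(X∖A) = X∖∅ = {1,4,2,3}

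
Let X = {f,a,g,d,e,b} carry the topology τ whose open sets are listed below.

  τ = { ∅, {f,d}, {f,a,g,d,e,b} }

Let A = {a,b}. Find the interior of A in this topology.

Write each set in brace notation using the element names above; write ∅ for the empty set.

opens ⊆ A: ∅; union → int = ∅

∅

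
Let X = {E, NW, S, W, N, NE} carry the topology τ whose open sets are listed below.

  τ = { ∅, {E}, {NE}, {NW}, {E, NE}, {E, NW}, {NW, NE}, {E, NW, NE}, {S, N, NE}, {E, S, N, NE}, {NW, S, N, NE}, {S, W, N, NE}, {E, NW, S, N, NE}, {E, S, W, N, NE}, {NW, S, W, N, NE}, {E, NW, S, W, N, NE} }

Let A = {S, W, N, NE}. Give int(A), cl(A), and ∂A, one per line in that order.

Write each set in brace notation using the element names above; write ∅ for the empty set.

open subsets of A: ∅, {NE}, {S, N, NE}, {S, W, N, NE}; so int(A) = {S, W, N, NE}
closure: X∖int(X∖A) = X∖{E, NW} = {S, W, N, NE}
∂A = {S, W, N, NE} minus {S, W, N, NE} = ∅

int(A) = {S, W, N, NE}
cl(A)  = {S, W, N, NE}
∂A     = ∅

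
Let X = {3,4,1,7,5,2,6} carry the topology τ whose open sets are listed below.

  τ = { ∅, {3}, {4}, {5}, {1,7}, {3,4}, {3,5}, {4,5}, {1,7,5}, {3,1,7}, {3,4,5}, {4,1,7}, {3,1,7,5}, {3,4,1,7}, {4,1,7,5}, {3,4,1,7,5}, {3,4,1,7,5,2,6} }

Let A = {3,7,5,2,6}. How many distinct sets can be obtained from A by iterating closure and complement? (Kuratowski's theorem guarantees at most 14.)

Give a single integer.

X∖A={4,1}, int(X∖A)={4}, hence cl(A)={3,1,7,5,2,6}
Orbit (k=closure, c=complement):
  1. A     = {3,7,5,2,6}
  2. kA    = {3,1,7,5,2,6}
  3. cA    = {4,1}
  4. ckA   = {4}
  5. kcA   = {4,1,7,2,6}
  6. kckA  = {4,2,6}
  7. ckcA  = {3,5}
  8. ckckA = {3,1,7,5}
  9. kckcA = {3,5,2,6}
  10. ckckcA = {4,1,7}
(closed under both — stop)

10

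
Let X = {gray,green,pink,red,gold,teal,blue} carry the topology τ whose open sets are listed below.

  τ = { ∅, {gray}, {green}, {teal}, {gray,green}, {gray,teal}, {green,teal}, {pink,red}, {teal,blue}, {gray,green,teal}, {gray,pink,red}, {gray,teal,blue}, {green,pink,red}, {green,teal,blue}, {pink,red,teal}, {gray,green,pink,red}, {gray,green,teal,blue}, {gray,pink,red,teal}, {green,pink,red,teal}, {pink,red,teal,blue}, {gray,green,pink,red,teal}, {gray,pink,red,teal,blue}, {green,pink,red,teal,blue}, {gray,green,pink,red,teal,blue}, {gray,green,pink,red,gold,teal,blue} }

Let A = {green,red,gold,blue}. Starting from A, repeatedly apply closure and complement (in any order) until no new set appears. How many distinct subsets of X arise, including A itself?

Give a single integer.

X∖A={gray,pink,teal}, int(X∖A)={gray,teal}, hence cl(A)={green,pink,red,gold,blue}
Orbit (k=closure, c=complement):
  1. A     = {green,red,gold,blue}
  2. kA    = {green,pink,red,gold,blue}
  3. cA    = {gray,pink,teal}
  4. ckA   = {gray,teal}
  5. kcA   = {gray,pink,red,gold,teal,blue}
  6. kckA  = {gray,gold,teal,blue}
  7. ckcA  = {green}
  8. ckckA = {green,pink,red}
  9. kckcA = {green,gold}
  10. kckckA = {green,pink,red,gold}
  11. ckckcA = {gray,pink,red,teal,blue}
  12. ckckckA = {gray,teal,blue}
(closed under both — stop)

12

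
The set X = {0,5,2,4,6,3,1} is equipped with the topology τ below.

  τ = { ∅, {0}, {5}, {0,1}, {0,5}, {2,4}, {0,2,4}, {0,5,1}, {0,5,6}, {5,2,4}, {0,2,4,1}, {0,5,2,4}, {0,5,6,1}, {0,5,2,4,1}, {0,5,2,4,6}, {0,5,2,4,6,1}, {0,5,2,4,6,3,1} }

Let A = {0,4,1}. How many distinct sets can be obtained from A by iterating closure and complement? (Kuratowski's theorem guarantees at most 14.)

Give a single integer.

10

cl via duality: int({5,2,6,3}) = {5}, so X∖{5} = {0,2,4,6,3,1}
Write k for closure, c for complement:
  1. A     = {0,4,1}
  2. kA    = {0,2,4,6,3,1}
  3. cA    = {5,2,6,3}
  4. ckA   = {5}
  5. kcA   = {5,2,4,6,3}
  6. kckA  = {5,6,3}
  7. ckcA  = {0,1}
  8. ckckA = {0,2,4,1}
  9. kckcA = {0,6,3,1}
  10. ckckcA = {5,2,4}
applying k or c yields no new set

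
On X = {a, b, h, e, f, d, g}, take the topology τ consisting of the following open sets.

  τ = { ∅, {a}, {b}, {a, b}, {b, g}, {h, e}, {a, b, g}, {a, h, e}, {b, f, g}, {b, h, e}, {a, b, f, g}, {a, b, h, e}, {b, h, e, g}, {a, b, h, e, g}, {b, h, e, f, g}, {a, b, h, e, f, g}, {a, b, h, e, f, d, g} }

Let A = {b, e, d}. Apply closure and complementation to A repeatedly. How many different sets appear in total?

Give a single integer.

12

closure: X∖int(X∖A) = X∖{a} = {b, h, e, f, d, g}
Let k=closure and c=complement:
  1. A     = {b, e, d}
  2. kA    = {b, h, e, f, d, g}
  3. cA    = {a, h, f, g}
  4. ckA   = {a}
  5. kcA   = {a, h, e, f, d, g}
  6. kckA  = {a, d}
  7. ckcA  = {b}
  8. ckckA = {b, h, e, f, g}
  9. kckcA = {b, f, d, g}
  10. ckckcA = {a, h, e}
  11. kckckcA = {a, h, e, d}
  12. ckckckcA = {b, f, g}
— saturated at 12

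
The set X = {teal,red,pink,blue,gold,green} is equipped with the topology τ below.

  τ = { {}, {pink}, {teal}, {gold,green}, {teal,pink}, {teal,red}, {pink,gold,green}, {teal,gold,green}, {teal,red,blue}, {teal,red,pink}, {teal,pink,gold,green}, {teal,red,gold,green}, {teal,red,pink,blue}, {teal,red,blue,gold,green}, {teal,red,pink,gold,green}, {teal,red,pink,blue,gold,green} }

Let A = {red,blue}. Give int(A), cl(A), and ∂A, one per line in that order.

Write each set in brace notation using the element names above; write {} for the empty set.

int(A) = {}
cl(A)  = {red,blue}
∂A     = {red,blue}

U open, U⊆A: {}. int(A) = ⋃ = {}
X∖A={teal,pink,gold,green}, int(X∖A)={teal,pink,gold,green}, hence cl(A)={red,blue}
∂A: remove int from cl → {red,blue}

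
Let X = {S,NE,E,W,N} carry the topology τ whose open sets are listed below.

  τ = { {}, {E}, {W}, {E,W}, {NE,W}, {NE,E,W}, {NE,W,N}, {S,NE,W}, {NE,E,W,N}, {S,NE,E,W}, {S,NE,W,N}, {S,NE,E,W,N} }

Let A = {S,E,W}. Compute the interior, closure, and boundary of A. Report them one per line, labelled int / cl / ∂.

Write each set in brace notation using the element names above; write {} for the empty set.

int(A) = {E,W}
cl(A)  = {S,NE,E,W,N}
∂A     = {S,NE,N}

interior: largest open inside A is {E,W} (from {}, {E}, {W}, {E,W})
cl via duality: int({NE,N}) = {}, so X∖{} = {S,NE,E,W,N}
cl∖int = {S,NE,N}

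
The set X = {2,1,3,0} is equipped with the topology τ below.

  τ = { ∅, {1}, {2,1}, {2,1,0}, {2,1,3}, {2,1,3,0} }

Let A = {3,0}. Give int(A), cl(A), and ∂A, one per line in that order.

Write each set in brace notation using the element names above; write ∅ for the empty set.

interior: largest open inside A is ∅ (from ∅)
cl via duality: int({2,1}) = {2,1}, so X∖{2,1} = {3,0}
cl∖int = {3,0}

int(A) = ∅
cl(A)  = {3,0}
∂A     = {3,0}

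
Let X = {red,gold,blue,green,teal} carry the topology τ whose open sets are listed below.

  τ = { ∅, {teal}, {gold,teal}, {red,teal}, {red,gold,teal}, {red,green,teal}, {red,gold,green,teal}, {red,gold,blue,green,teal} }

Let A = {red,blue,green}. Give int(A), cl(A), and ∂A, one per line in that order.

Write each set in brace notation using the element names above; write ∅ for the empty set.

int(A) = ∅
cl(A)  = {red,blue,green}
∂A     = {red,blue,green}

interior: largest open inside A is ∅ (from ∅)
cl via duality: int({gold,teal}) = {gold,teal}, so X∖{gold,teal} = {red,blue,green}
cl∖int = {red,blue,green}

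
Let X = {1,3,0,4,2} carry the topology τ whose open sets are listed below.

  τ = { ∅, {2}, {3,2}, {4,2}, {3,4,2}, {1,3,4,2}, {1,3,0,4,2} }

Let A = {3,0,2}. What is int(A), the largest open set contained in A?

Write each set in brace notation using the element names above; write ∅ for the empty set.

interior: largest open inside A is {3,2} (from ∅, {2}, {3,2})

{3,2}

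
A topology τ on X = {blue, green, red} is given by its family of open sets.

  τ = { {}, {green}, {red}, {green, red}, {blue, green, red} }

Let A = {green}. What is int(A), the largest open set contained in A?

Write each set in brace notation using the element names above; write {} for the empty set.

{green}

U open, U⊆A: {}, {green}. int(A) = ⋃ = {green}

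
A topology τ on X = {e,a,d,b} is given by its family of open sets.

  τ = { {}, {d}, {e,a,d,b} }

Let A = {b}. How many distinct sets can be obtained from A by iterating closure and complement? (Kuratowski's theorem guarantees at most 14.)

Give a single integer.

closure: X∖int(X∖A) = X∖{d} = {e,a,b}
Let k=closure and c=complement:
  1. A     = {b}
  2. kA    = {e,a,b}
  3. cA    = {e,a,d}
  4. ckA   = {d}
  5. kcA   = {e,a,d,b}
  6. ckcA  = {}
— saturated at 6

6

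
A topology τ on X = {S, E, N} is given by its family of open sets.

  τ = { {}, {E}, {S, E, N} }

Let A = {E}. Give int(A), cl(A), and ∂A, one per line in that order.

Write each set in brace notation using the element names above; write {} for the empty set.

open subsets of A: {}, {E}; so int(A) = {E}
closure: X∖int(X∖A) = X∖{} = {S, E, N}
∂A = {S, E, N} minus {E} = {S, N}

int(A) = {E}
cl(A)  = {S, E, N}
∂A     = {S, N}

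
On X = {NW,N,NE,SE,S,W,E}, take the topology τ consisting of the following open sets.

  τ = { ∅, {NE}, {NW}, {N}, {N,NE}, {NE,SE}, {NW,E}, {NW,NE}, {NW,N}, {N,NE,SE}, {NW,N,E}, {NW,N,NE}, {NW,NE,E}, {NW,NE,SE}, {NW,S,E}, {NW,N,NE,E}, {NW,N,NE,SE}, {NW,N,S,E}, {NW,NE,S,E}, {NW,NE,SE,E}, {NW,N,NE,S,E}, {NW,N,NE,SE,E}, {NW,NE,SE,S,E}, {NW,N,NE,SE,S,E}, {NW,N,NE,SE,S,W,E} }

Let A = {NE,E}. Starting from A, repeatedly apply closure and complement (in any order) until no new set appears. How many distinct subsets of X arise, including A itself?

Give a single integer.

10

complement {NW,N,SE,S,W}; its interior {NW,N}; cl(A) = X∖{NW,N} = {NE,SE,S,W,E}
With k = closure, c = complement:
  1. A     = {NE,E}
  2. kA    = {NE,SE,S,W,E}
  3. cA    = {NW,N,SE,S,W}
  4. ckA   = {NW,N}
  5. kcA   = {NW,N,SE,S,W,E}
  6. kckA  = {NW,N,S,W,E}
  7. ckcA  = {NE}
  8. ckckA = {NE,SE}
  9. kckcA = {NE,SE,W}
  10. ckckcA = {NW,N,S,E}
k, c of each give nothing new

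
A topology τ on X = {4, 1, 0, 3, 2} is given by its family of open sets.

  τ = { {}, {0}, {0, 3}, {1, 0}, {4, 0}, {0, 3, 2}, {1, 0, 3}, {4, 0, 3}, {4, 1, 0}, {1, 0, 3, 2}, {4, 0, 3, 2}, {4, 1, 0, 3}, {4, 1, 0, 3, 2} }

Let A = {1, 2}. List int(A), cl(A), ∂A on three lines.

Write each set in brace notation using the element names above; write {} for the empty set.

open subsets of A: {}; so int(A) = {}
closure: X∖int(X∖A) = X∖{4, 0, 3} = {1, 2}
∂A = {1, 2} minus {} = {1, 2}

int(A) = {}
cl(A)  = {1, 2}
∂A     = {1, 2}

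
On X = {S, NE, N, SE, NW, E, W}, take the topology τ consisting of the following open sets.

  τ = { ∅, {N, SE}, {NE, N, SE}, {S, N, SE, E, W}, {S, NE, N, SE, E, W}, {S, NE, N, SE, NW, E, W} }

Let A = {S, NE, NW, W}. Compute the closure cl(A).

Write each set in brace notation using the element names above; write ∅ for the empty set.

{S, NE, NW, E, W}

closure: X∖int(X∖A) = X∖{N, SE} = {S, NE, NW, E, W}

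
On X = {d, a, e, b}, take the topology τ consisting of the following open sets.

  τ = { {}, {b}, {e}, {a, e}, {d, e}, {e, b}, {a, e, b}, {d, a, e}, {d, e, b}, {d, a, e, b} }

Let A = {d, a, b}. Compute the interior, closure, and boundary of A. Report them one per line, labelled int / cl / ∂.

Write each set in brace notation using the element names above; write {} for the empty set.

U open, U⊆A: {}, {b}. int(A) = ⋃ = {b}
X∖A={e}, int(X∖A)={e}, hence cl(A)={d, a, b}
∂A: remove int from cl → {d, a}

int(A) = {b}
cl(A)  = {d, a, b}
∂A     = {d, a}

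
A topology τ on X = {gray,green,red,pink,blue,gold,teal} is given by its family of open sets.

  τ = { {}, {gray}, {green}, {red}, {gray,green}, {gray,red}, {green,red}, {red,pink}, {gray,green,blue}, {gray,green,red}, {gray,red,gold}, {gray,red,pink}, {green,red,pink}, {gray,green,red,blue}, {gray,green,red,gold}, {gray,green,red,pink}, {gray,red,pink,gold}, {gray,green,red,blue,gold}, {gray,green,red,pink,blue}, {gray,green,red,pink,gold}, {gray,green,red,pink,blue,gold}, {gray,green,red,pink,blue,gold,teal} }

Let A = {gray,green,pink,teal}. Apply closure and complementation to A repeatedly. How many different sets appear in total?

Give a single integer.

X∖A={red,blue,gold}, int(X∖A)={red}, hence cl(A)={gray,green,pink,blue,gold,teal}
Orbit (k=closure, c=complement):
  1. A     = {gray,green,pink,teal}
  2. kA    = {gray,green,pink,blue,gold,teal}
  3. cA    = {red,blue,gold}
  4. ckA   = {red}
  5. kcA   = {red,pink,blue,gold,teal}
  6. kckA  = {red,pink,gold,teal}
  7. ckcA  = {gray,green}
  8. ckckA = {gray,green,blue}
  9. kckcA = {gray,green,blue,gold,teal}
  10. ckckcA = {red,pink}
(closed under both — stop)

10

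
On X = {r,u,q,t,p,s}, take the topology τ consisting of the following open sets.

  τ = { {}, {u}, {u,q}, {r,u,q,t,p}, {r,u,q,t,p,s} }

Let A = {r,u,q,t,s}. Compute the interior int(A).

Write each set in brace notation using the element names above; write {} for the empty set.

U open, U⊆A: {}, {u}, {u,q}. int(A) = ⋃ = {u,q}

{u,q}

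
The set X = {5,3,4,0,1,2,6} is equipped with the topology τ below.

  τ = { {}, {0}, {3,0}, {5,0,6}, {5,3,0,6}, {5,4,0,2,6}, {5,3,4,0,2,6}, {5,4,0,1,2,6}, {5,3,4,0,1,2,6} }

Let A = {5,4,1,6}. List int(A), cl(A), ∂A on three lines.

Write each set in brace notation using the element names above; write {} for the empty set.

open subsets of A: {}; so int(A) = {}
closure: X∖int(X∖A) = X∖{3,0} = {5,4,1,2,6}
∂A = {5,4,1,2,6} minus {} = {5,4,1,2,6}

int(A) = {}
cl(A)  = {5,4,1,2,6}
∂A     = {5,4,1,2,6}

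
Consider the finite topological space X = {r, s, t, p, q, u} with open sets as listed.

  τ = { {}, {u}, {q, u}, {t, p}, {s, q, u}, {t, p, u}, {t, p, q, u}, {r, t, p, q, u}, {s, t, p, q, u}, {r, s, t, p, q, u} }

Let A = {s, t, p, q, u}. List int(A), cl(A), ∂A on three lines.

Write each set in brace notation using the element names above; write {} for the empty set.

int(A) = {s, t, p, q, u}
cl(A)  = {r, s, t, p, q, u}
∂A     = {r}

open subsets of A: {}, {u}, {q, u}, {t, p}, {t, p, u}, {s, q, u}, {t, p, q, u}, {s, t, p, q, u}; so int(A) = {s, t, p, q, u}
closure: X∖int(X∖A) = X∖{} = {r, s, t, p, q, u}
∂A = {r, s, t, p, q, u} minus {s, t, p, q, u} = {r}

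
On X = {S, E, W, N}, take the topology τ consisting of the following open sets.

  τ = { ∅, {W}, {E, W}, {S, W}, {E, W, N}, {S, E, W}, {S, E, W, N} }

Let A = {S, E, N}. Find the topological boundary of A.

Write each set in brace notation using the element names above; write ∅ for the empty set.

opens ⊆ A: ∅; union → int = ∅
complement {W}; its interior {W}; cl(A) = X∖{W} = {S, E, N}
boundary = {S, E, N} ∖ ∅ = {S, E, N}

{S, E, N}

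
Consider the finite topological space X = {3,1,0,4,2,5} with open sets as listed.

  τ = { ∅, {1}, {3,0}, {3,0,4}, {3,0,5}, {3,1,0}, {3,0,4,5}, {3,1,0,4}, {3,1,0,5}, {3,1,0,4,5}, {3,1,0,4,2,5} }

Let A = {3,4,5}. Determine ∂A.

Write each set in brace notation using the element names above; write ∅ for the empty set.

{3,0,4,2,5}

U open, U⊆A: ∅. int(A) = ⋃ = ∅
X∖A={1,0,2}, int(X∖A)={1}, hence cl(A)={3,0,4,2,5}
∂A: remove int from cl → {3,0,4,2,5}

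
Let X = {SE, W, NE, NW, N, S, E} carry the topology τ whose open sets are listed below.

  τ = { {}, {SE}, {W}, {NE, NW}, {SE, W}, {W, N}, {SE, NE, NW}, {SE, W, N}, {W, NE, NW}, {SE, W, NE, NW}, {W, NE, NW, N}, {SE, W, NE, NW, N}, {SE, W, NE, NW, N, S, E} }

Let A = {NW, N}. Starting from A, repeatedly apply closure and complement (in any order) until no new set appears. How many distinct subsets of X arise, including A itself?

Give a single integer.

10

complement {SE, W, NE, S, E}; its interior {SE, W}; cl(A) = X∖{SE, W} = {NE, NW, N, S, E}
With k = closure, c = complement:
  1. A     = {NW, N}
  2. kA    = {NE, NW, N, S, E}
  3. cA    = {SE, W, NE, S, E}
  4. ckA   = {SE, W}
  5. kcA   = {SE, W, NE, NW, N, S, E}
  6. kckA  = {SE, W, N, S, E}
  7. ckcA  = {}
  8. ckckA = {NE, NW}
  9. kckckA = {NE, NW, S, E}
  10. ckckckA = {SE, W, N}
k, c of each give nothing new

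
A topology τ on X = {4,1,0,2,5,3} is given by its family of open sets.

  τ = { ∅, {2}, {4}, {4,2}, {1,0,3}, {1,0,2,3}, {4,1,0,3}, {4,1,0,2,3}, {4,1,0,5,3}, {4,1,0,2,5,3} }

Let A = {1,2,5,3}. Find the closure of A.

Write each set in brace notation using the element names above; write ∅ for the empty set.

X∖A={4,0}, int(X∖A)={4}, hence cl(A)={1,0,2,5,3}

{1,0,2,5,3}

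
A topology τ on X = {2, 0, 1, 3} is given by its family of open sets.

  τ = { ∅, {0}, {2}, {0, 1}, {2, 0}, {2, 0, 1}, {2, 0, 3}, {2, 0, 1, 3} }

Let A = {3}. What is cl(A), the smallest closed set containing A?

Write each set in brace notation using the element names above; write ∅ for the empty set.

closure: X∖int(X∖A) = X∖{2, 0, 1} = {3}

{3}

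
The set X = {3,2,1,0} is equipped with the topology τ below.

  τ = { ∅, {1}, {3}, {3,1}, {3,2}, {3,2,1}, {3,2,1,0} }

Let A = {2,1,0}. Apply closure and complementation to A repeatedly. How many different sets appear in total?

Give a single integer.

6

X∖A={3}, int(X∖A)={3}, hence cl(A)={2,1,0}
Orbit (k=closure, c=complement):
  1. A     = {2,1,0}
  2. cA    = {3}
  3. kcA   = {3,2,0}
  4. ckcA  = {1}
  5. kckcA = {1,0}
  6. ckckcA = {3,2}
(closed under both — stop)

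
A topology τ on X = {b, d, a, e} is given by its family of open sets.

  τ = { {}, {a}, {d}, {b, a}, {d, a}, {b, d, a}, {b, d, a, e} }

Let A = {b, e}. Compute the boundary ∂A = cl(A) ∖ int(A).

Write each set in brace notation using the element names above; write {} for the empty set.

interior: largest open inside A is {} (from {})
cl via duality: int({d, a}) = {d, a}, so X∖{d, a} = {b, e}
cl∖int = {b, e}

{b, e}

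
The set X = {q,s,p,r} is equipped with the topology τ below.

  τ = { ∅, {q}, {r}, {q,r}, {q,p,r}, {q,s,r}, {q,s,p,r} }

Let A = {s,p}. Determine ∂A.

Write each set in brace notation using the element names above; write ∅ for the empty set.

{s,p}

interior: largest open inside A is ∅ (from ∅)
cl via duality: int({q,r}) = {q,r}, so X∖{q,r} = {s,p}
cl∖int = {s,p}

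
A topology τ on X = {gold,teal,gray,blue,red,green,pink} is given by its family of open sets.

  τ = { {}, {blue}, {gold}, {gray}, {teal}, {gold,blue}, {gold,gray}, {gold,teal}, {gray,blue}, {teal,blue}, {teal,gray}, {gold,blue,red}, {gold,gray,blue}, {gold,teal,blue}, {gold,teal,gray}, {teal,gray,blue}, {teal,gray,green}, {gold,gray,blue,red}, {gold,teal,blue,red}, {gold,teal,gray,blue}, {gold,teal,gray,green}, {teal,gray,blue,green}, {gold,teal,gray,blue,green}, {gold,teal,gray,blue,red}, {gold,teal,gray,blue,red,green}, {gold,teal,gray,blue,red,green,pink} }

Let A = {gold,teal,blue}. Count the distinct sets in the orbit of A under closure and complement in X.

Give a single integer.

complement {gray,red,green,pink}; its interior {gray}; cl(A) = X∖{gray} = {gold,teal,blue,red,green,pink}
With k = closure, c = complement:
  1. A     = {gold,teal,blue}
  2. kA    = {gold,teal,blue,red,green,pink}
  3. cA    = {gray,red,green,pink}
  4. ckA   = {gray}
  5. kckA  = {gray,green,pink}
  6. ckckA = {gold,teal,blue,red}
k, c of each give nothing new

6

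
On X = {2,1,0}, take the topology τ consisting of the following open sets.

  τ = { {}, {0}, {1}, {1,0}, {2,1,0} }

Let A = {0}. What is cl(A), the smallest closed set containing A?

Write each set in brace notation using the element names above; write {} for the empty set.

complement {2,1}; its interior {1}; cl(A) = X∖{1} = {2,0}

{2,0}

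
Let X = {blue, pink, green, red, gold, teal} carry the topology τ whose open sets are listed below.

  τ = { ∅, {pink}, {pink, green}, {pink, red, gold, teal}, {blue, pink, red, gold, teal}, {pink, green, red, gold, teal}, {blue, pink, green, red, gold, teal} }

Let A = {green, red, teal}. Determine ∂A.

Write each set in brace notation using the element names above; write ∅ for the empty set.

{blue, green, red, gold, teal}

open subsets of A: ∅; so int(A) = ∅
closure: X∖int(X∖A) = X∖{pink} = {blue, green, red, gold, teal}
∂A = {blue, green, red, gold, teal} minus ∅ = {blue, green, red, gold, teal}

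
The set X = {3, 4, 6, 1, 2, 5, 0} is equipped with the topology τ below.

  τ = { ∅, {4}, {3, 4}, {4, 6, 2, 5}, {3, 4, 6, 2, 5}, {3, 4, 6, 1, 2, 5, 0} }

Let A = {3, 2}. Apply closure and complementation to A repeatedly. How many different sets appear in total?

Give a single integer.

6

closure: X∖int(X∖A) = X∖{4} = {3, 6, 1, 2, 5, 0}
Let k=closure and c=complement:
  1. A     = {3, 2}
  2. kA    = {3, 6, 1, 2, 5, 0}
  3. cA    = {4, 6, 1, 5, 0}
  4. ckA   = {4}
  5. kcA   = {3, 4, 6, 1, 2, 5, 0}
  6. ckcA  = ∅
— saturated at 6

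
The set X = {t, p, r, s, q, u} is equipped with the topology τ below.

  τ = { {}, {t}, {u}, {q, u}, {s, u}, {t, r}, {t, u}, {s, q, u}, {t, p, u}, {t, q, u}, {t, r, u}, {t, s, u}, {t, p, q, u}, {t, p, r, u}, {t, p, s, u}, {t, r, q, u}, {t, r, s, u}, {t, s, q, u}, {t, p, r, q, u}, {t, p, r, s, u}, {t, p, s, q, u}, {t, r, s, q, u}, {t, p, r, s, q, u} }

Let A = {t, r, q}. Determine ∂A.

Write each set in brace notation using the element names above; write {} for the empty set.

open subsets of A: {}, {t}, {t, r}; so int(A) = {t, r}
closure: X∖int(X∖A) = X∖{s, u} = {t, p, r, q}
∂A = {t, p, r, q} minus {t, r} = {p, q}

{p, q}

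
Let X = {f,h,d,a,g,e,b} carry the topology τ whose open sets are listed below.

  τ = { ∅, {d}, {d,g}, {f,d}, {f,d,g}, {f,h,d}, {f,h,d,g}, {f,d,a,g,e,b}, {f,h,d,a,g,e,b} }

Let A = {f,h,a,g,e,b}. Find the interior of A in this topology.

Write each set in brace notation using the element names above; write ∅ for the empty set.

interior: largest open inside A is ∅ (from ∅)

∅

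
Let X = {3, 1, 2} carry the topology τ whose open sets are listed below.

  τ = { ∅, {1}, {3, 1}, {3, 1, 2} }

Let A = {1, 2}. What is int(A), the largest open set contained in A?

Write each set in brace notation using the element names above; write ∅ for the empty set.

opens ⊆ A: ∅, {1}; union → int = {1}

{1}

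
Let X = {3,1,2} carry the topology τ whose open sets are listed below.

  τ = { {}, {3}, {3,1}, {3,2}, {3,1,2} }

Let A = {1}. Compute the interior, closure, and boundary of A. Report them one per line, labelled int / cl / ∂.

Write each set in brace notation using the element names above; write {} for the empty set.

interior: largest open inside A is {} (from {})
cl via duality: int({3,2}) = {3,2}, so X∖{3,2} = {1}
cl∖int = {1}

int(A) = {}
cl(A)  = {1}
∂A     = {1}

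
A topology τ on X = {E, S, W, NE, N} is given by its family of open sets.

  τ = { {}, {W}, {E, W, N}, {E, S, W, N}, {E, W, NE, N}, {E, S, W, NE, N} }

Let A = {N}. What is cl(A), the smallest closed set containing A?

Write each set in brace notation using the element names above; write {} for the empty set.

{E, S, NE, N}

cl via duality: int({E, S, W, NE}) = {W}, so X∖{W} = {E, S, NE, N}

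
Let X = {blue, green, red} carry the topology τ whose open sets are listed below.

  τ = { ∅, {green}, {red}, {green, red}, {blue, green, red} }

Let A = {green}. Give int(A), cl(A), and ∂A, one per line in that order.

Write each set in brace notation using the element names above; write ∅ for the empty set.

int(A) = {green}
cl(A)  = {blue, green}
∂A     = {blue}

interior: largest open inside A is {green} (from ∅, {green})
cl via duality: int({blue, red}) = {red}, so X∖{red} = {blue, green}
cl∖int = {blue}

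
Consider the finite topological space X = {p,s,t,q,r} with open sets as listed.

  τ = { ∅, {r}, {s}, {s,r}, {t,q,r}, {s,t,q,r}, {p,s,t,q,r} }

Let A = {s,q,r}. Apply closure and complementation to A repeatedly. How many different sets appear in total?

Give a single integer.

6

closure: X∖int(X∖A) = X∖∅ = {p,s,t,q,r}
Let k=closure and c=complement:
  1. A     = {s,q,r}
  2. kA    = {p,s,t,q,r}
  3. cA    = {p,t}
  4. ckA   = ∅
  5. kcA   = {p,t,q}
  6. ckcA  = {s,r}
— saturated at 6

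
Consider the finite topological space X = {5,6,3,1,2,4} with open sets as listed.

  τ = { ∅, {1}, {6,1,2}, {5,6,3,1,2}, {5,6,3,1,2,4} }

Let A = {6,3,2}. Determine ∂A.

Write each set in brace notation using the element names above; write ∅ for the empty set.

U open, U⊆A: ∅. int(A) = ⋃ = ∅
X∖A={5,1,4}, int(X∖A)={1}, hence cl(A)={5,6,3,2,4}
∂A: remove int from cl → {5,6,3,2,4}

{5,6,3,2,4}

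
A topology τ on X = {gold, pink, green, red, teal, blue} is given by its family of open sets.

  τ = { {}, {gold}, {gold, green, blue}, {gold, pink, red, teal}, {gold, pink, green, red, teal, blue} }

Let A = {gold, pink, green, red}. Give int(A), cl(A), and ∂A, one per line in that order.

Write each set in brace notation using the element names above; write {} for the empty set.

int(A) = {gold}
cl(A)  = {gold, pink, green, red, teal, blue}
∂A     = {pink, green, red, teal, blue}

open subsets of A: {}, {gold}; so int(A) = {gold}
closure: X∖int(X∖A) = X∖{} = {gold, pink, green, red, teal, blue}
∂A = {gold, pink, green, red, teal, blue} minus {gold} = {pink, green, red, teal, blue}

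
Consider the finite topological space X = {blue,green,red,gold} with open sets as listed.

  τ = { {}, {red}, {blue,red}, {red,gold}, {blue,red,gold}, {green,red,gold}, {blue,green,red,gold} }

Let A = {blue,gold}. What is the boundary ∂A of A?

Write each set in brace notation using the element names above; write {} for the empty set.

open subsets of A: {}; so int(A) = {}
closure: X∖int(X∖A) = X∖{red} = {blue,green,gold}
∂A = {blue,green,gold} minus {} = {blue,green,gold}

{blue,green,gold}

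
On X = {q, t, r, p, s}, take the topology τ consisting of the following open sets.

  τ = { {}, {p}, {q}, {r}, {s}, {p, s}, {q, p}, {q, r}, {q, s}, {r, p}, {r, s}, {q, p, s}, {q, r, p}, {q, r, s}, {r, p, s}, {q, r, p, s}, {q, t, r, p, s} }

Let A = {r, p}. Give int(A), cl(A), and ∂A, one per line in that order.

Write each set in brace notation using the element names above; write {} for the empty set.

U open, U⊆A: {}, {p}, {r}, {r, p}. int(A) = ⋃ = {r, p}
X∖A={q, t, s}, int(X∖A)={q, s}, hence cl(A)={t, r, p}
∂A: remove int from cl → {t}

int(A) = {r, p}
cl(A)  = {t, r, p}
∂A     = {t}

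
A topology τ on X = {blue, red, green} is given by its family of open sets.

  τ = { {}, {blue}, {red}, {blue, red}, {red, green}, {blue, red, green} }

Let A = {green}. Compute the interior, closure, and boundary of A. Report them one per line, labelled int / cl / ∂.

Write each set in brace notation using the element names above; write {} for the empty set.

int(A) = {}
cl(A)  = {green}
∂A     = {green}

U open, U⊆A: {}. int(A) = ⋃ = {}
X∖A={blue, red}, int(X∖A)={blue, red}, hence cl(A)={green}
∂A: remove int from cl → {green}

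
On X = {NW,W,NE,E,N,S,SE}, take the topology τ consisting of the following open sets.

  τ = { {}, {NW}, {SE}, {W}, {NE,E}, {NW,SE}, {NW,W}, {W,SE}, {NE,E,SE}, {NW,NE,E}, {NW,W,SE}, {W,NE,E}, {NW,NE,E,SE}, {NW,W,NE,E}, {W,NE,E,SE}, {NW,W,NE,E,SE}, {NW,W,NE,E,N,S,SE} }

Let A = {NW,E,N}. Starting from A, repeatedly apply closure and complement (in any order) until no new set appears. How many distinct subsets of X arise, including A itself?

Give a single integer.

10

closure: X∖int(X∖A) = X∖{W,SE} = {NW,NE,E,N,S}
Let k=closure and c=complement:
  1. A     = {NW,E,N}
  2. kA    = {NW,NE,E,N,S}
  3. cA    = {W,NE,S,SE}
  4. ckA   = {W,SE}
  5. kcA   = {W,NE,E,N,S,SE}
  6. kckA  = {W,N,S,SE}
  7. ckcA  = {NW}
  8. ckckA = {NW,NE,E}
  9. kckcA = {NW,N,S}
  10. ckckcA = {W,NE,E,SE}
— saturated at 10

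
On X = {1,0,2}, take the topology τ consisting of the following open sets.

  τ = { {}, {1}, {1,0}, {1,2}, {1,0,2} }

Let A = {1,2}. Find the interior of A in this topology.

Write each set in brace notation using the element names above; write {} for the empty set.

opens ⊆ A: {}, {1}, {1,2}; union → int = {1,2}

{1,2}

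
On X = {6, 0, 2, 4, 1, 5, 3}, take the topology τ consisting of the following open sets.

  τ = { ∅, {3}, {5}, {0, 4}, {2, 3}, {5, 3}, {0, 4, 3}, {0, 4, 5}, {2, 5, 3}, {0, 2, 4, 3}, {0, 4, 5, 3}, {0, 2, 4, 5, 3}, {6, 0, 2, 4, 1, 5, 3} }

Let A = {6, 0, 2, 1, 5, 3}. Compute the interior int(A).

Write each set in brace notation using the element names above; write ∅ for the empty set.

interior: largest open inside A is {2, 5, 3} (from ∅, {5}, {3}, {2, 3}, {5, 3}, {2, 5, 3})

{2, 5, 3}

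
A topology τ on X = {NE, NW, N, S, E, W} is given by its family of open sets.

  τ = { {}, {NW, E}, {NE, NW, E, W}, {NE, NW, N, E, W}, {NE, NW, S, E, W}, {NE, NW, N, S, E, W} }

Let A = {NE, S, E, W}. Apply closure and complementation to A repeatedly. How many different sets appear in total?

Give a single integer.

4

X∖A={NW, N}, int(X∖A)={}, hence cl(A)={NE, NW, N, S, E, W}
Orbit (k=closure, c=complement):
  1. A     = {NE, S, E, W}
  2. kA    = {NE, NW, N, S, E, W}
  3. cA    = {NW, N}
  4. ckA   = {}
(closed under both — stop)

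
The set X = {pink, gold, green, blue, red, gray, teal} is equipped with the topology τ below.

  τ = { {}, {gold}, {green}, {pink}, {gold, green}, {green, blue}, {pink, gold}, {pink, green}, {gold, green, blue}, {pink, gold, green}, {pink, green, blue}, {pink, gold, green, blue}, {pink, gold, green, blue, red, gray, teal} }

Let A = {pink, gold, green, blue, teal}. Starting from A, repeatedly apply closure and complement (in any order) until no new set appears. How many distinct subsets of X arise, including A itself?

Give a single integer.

X∖A={red, gray}, int(X∖A)={}, hence cl(A)={pink, gold, green, blue, red, gray, teal}
Orbit (k=closure, c=complement):
  1. A     = {pink, gold, green, blue, teal}
  2. kA    = {pink, gold, green, blue, red, gray, teal}
  3. cA    = {red, gray}
  4. ckA   = {}
  5. kcA   = {red, gray, teal}
  6. ckcA  = {pink, gold, green, blue}
(closed under both — stop)

6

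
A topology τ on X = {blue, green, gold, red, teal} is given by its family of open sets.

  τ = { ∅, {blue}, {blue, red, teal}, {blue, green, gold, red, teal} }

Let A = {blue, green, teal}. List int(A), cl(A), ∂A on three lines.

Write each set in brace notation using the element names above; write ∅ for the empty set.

opens ⊆ A: ∅, {blue}; union → int = {blue}
complement {gold, red}; its interior ∅; cl(A) = X∖∅ = {blue, green, gold, red, teal}
boundary = {blue, green, gold, red, teal} ∖ {blue} = {green, gold, red, teal}

int(A) = {blue}
cl(A)  = {blue, green, gold, red, teal}
∂A     = {green, gold, red, teal}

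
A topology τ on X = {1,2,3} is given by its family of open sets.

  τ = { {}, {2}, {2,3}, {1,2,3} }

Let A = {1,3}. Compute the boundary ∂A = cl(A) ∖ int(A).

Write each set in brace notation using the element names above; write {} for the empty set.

{1,3}

opens ⊆ A: {}; union → int = {}
complement {2}; its interior {2}; cl(A) = X∖{2} = {1,3}
boundary = {1,3} ∖ {} = {1,3}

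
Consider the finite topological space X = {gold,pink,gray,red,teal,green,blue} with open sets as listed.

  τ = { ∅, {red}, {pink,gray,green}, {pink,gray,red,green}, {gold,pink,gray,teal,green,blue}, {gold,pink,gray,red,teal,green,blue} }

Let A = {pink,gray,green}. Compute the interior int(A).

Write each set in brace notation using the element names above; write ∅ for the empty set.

{pink,gray,green}

U open, U⊆A: ∅, {pink,gray,green}. int(A) = ⋃ = {pink,gray,green}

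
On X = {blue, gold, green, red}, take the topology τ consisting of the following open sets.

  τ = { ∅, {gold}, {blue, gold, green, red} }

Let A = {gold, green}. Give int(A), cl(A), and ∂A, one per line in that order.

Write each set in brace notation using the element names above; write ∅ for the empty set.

int(A) = {gold}
cl(A)  = {blue, gold, green, red}
∂A     = {blue, green, red}

U open, U⊆A: ∅, {gold}. int(A) = ⋃ = {gold}
X∖A={blue, red}, int(X∖A)=∅, hence cl(A)={blue, gold, green, red}
∂A: remove int from cl → {blue, green, red}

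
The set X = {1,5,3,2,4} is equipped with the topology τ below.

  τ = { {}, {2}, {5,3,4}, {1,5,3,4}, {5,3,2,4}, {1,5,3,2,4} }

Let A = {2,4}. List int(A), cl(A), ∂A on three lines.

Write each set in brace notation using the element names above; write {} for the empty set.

opens ⊆ A: {}, {2}; union → int = {2}
complement {1,5,3}; its interior {}; cl(A) = X∖{} = {1,5,3,2,4}
boundary = {1,5,3,2,4} ∖ {2} = {1,5,3,4}

int(A) = {2}
cl(A)  = {1,5,3,2,4}
∂A     = {1,5,3,4}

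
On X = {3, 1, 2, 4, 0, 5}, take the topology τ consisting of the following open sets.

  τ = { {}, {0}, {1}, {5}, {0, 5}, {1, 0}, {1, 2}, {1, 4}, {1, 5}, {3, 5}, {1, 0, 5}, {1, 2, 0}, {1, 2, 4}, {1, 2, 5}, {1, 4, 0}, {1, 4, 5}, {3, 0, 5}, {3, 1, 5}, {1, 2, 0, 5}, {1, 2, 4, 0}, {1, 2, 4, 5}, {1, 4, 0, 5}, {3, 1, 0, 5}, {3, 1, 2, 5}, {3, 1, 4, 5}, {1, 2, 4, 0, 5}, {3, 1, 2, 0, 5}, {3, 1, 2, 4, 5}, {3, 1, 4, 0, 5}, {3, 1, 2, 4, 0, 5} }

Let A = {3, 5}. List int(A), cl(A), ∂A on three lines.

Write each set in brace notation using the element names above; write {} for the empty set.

int(A) = {3, 5}
cl(A)  = {3, 5}
∂A     = {}

open subsets of A: {}, {5}, {3, 5}; so int(A) = {3, 5}
closure: X∖int(X∖A) = X∖{1, 2, 4, 0} = {3, 5}
∂A = {3, 5} minus {3, 5} = {}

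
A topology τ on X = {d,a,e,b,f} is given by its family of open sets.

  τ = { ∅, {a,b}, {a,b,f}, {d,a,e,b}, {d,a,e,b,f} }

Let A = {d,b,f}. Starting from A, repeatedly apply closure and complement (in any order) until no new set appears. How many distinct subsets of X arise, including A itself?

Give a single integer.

closure: X∖int(X∖A) = X∖∅ = {d,a,e,b,f}
Let k=closure and c=complement:
  1. A     = {d,b,f}
  2. kA    = {d,a,e,b,f}
  3. cA    = {a,e}
  4. ckA   = ∅
— saturated at 4

4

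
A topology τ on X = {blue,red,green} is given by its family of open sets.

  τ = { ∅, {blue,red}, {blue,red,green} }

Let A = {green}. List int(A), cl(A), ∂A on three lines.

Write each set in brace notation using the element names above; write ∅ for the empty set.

int(A) = ∅
cl(A)  = {green}
∂A     = {green}

open subsets of A: ∅; so int(A) = ∅
closure: X∖int(X∖A) = X∖{blue,red} = {green}
∂A = {green} minus ∅ = {green}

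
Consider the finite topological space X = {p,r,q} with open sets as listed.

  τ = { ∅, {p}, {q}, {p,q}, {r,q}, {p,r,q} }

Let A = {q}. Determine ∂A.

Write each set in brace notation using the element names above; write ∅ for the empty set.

{r}

interior: largest open inside A is {q} (from ∅, {q})
cl via duality: int({p,r}) = {p}, so X∖{p} = {r,q}
cl∖int = {r}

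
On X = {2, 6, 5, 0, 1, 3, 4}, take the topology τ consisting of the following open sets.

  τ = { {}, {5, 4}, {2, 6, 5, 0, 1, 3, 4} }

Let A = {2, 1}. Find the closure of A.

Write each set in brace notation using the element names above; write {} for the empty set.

cl via duality: int({6, 5, 0, 3, 4}) = {5, 4}, so X∖{5, 4} = {2, 6, 0, 1, 3}

{2, 6, 0, 1, 3}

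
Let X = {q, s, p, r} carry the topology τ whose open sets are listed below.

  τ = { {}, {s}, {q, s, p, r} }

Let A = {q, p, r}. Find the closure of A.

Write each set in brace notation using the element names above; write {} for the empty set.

{q, p, r}

closure: X∖int(X∖A) = X∖{s} = {q, p, r}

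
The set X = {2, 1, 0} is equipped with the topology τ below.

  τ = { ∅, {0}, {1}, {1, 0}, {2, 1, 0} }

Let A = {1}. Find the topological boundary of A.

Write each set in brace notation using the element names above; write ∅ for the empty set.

{2}

interior: largest open inside A is {1} (from ∅, {1})
cl via duality: int({2, 0}) = {0}, so X∖{0} = {2, 1}
cl∖int = {2}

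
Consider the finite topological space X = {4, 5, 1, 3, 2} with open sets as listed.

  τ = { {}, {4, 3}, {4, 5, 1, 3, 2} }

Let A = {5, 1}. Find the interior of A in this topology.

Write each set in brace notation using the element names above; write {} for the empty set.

U open, U⊆A: {}. int(A) = ⋃ = {}

{}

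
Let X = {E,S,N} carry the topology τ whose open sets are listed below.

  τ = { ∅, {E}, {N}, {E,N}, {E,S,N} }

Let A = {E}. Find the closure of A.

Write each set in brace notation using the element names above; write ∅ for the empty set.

{E,S}

closure: X∖int(X∖A) = X∖{N} = {E,S}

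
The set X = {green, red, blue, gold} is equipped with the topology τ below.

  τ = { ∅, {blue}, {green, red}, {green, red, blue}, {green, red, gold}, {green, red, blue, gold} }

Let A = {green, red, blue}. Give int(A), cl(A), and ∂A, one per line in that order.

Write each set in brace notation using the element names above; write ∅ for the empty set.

int(A) = {green, red, blue}
cl(A)  = {green, red, blue, gold}
∂A     = {gold}

opens ⊆ A: ∅, {blue}, {green, red}, {green, red, blue}; union → int = {green, red, blue}
complement {gold}; its interior ∅; cl(A) = X∖∅ = {green, red, blue, gold}
boundary = {green, red, blue, gold} ∖ {green, red, blue} = {gold}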